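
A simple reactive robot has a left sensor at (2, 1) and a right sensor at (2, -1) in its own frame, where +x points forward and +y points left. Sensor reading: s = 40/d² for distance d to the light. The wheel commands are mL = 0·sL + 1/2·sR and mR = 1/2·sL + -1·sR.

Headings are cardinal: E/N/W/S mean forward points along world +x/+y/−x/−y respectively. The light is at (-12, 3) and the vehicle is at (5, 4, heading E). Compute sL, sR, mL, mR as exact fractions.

left sensor world pos  = (7, 5); dL² = 365
right sensor world pos = (7, 3); dR² = 361
sL = 40/365 = 8/73
sR = 40/361 = 40/361
mL = 0·sL + 1/2·sR = 20/361
mR = 1/2·sL + -1·sR = -1476/26353

8/73 40/361 20/361 -1476/26353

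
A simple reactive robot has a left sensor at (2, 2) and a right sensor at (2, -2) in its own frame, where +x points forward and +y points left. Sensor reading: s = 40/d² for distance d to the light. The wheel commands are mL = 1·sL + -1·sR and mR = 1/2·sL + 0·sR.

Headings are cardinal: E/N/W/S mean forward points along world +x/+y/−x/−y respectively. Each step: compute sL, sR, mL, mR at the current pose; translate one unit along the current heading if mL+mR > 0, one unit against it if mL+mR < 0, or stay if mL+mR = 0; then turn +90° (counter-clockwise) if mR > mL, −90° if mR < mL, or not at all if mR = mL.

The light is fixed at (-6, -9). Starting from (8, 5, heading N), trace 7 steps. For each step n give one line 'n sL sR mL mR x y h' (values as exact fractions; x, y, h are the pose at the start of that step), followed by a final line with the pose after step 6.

0 1/10 5/64 7/320 1/20 8 5 N
1 40/313 40/433 4800/135529 20/313 8 6 W
2 20/197 4/29 -208/5713 10/197 7 6 S
3 40/481 40/369 -4480/177489 20/481 7 5 E
4 1/10 5/64 7/320 1/20 8 5 N
5 40/313 40/433 4800/135529 20/313 8 6 W
6 20/197 4/29 -208/5713 10/197 7 6 S
final 7 5 E

n=0: pose=(8,5,N); sL=1/10, sR=5/64; mL=7/320, mR=1/20; mL+mR=23/320 → advance +1; mR−mL=9/320 → turn +1·90°
n=1: pose=(8,6,W); sL=40/313, sR=40/433; mL=4800/135529, mR=20/313; mL+mR=13460/135529 → advance +1; mR−mL=3860/135529 → turn +1·90°
n=2: pose=(7,6,S); sL=20/197, sR=4/29; mL=-208/5713, mR=10/197; mL+mR=82/5713 → advance +1; mR−mL=498/5713 → turn +1·90°
n=3: pose=(7,5,E); sL=40/481, sR=40/369; mL=-4480/177489, mR=20/481; mL+mR=2900/177489 → advance +1; mR−mL=11860/177489 → turn +1·90°
n=4: pose=(8,5,N); sL=1/10, sR=5/64; mL=7/320, mR=1/20; mL+mR=23/320 → advance +1; mR−mL=9/320 → turn +1·90°
n=5: pose=(8,6,W); sL=40/313, sR=40/433; mL=4800/135529, mR=20/313; mL+mR=13460/135529 → advance +1; mR−mL=3860/135529 → turn +1·90°
n=6: pose=(7,6,S); sL=20/197, sR=4/29; mL=-208/5713, mR=10/197; mL+mR=82/5713 → advance +1; mR−mL=498/5713 → turn +1·90°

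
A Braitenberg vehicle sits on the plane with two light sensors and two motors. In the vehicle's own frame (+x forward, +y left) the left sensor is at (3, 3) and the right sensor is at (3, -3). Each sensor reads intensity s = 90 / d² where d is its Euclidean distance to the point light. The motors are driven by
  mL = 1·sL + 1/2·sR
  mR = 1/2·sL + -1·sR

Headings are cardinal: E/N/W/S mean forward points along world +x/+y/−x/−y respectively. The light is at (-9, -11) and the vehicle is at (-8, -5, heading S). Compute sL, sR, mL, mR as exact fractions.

18/5 90/13 459/65 -333/65

left sensor world pos  = (-5, -8); dL² = 25
right sensor world pos = (-11, -8); dR² = 13
sL = 90/25 = 18/5
sR = 90/13 = 90/13
mL = 1·sL + 1/2·sR = 459/65
mR = 1/2·sL + -1·sR = -333/65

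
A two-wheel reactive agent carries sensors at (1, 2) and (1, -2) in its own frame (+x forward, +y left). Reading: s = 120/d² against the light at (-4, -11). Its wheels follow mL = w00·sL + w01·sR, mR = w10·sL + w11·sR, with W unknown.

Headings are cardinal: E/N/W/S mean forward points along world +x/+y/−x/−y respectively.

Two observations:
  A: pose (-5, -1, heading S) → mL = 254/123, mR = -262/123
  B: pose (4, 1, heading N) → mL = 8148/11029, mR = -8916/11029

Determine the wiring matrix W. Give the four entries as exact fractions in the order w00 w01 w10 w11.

obs A: pose=(-5,-1,S) → sL=60/41, sR=4/3, mL=254/123, mR=-262/123
obs B: pose=(4,1,N) → sL=24/41, sR=120/269, mL=8148/11029, mR=-8916/11029
sensor matrix S = [[60/41, 4/3], [24/41, 120/269]]; det S = -1408/11029
solve [mL_A; mL_B] = S·[w00; w01] and [mR_A; mR_B] = S·[w10; w11]:
  w00 = 1/2, w01 = 1, w10 = -1, w11 = -1/2

1/2 1 -1 -1/2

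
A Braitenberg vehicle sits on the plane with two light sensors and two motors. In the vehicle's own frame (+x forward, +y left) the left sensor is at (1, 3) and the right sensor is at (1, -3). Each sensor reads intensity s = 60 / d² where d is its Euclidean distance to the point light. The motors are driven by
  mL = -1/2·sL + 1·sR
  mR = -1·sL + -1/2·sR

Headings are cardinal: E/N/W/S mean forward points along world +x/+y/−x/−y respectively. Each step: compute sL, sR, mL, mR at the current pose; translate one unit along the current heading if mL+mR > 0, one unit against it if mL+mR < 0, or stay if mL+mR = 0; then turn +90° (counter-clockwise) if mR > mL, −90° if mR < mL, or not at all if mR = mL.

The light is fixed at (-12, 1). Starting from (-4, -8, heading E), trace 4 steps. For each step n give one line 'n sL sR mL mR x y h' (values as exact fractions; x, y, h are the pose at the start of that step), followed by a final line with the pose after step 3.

0 20/39 4/15 2/195 -42/65 -4 -8 E
1 3/10 15/29 213/580 -81/145 -5 -8 S
2 60/157 60/61 7590/9577 -8370/9577 -5 -7 W
3 30/37 6/17 -33/629 -621/629 -4 -7 N
final -4 -8 E

n=0: pose=(-4,-8,E); sL=20/39, sR=4/15; mL=2/195, mR=-42/65; mL+mR=-124/195 → advance -1; mR−mL=-128/195 → turn -1·90°
n=1: pose=(-5,-8,S); sL=3/10, sR=15/29; mL=213/580, mR=-81/145; mL+mR=-111/580 → advance -1; mR−mL=-537/580 → turn -1·90°
n=2: pose=(-5,-7,W); sL=60/157, sR=60/61; mL=7590/9577, mR=-8370/9577; mL+mR=-780/9577 → advance -1; mR−mL=-15960/9577 → turn -1·90°
n=3: pose=(-4,-7,N); sL=30/37, sR=6/17; mL=-33/629, mR=-621/629; mL+mR=-654/629 → advance -1; mR−mL=-588/629 → turn -1·90°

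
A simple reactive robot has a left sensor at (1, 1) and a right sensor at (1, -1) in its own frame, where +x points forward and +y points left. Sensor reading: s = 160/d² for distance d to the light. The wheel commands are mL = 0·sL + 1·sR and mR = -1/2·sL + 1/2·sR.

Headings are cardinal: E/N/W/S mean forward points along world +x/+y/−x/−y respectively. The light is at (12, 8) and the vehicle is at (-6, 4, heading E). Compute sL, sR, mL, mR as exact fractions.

80/149 80/157 80/157 -320/23393

left sensor world pos  = (-5, 5); dL² = 298
right sensor world pos = (-5, 3); dR² = 314
sL = 160/298 = 80/149
sR = 160/314 = 80/157
mL = 0·sL + 1·sR = 80/157
mR = -1/2·sL + 1/2·sR = -320/23393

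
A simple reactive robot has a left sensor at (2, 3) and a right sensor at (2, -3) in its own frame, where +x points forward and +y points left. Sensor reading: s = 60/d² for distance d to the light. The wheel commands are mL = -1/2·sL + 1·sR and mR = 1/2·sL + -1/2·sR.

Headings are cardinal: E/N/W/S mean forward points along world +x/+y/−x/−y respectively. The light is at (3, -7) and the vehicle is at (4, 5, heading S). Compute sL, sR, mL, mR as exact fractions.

15/29 15/26 120/377 -45/1508

left sensor world pos  = (7, 3); dL² = 116
right sensor world pos = (1, 3); dR² = 104
sL = 60/116 = 15/29
sR = 60/104 = 15/26
mL = -1/2·sL + 1·sR = 120/377
mR = 1/2·sL + -1/2·sR = -45/1508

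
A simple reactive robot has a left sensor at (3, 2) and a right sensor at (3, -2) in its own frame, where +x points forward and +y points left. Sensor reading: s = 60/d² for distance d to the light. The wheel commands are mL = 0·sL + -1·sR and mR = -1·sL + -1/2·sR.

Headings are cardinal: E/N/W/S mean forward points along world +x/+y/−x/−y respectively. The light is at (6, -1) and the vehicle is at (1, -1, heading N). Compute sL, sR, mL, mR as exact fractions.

left sensor world pos  = (-1, 2); dL² = 58
right sensor world pos = (3, 2); dR² = 18
sL = 60/58 = 30/29
sR = 60/18 = 10/3
mL = 0·sL + -1·sR = -10/3
mR = -1·sL + -1/2·sR = -235/87

30/29 10/3 -10/3 -235/87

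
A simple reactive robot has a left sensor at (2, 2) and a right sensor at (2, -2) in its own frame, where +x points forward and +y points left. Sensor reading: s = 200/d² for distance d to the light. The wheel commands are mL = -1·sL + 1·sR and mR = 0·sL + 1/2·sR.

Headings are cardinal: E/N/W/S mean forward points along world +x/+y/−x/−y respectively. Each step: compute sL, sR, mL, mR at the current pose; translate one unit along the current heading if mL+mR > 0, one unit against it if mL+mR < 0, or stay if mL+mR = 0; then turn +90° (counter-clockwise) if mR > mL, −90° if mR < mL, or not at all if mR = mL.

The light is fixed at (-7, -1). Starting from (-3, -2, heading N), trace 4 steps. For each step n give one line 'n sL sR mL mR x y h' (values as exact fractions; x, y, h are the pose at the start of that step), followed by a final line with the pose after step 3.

n=0: pose=(-3,-2,N); sL=40, sR=200/37; mL=-1280/37, mR=100/37; mL+mR=-1180/37 → advance -1; mR−mL=1380/37 → turn +1·90°
n=1: pose=(-3,-3,W); sL=10, sR=50; mL=40, mR=25; mL+mR=65 → advance +1; mR−mL=-15 → turn -1·90°
n=2: pose=(-4,-3,N); sL=200, sR=8; mL=-192, mR=4; mL+mR=-188 → advance -1; mR−mL=196 → turn +1·90°
n=3: pose=(-4,-4,W); sL=100/13, sR=100; mL=1200/13, mR=50; mL+mR=1850/13 → advance +1; mR−mL=-550/13 → turn -1·90°

0 40 200/37 -1280/37 100/37 -3 -2 N
1 10 50 40 25 -3 -3 W
2 200 8 -192 4 -4 -3 N
3 100/13 100 1200/13 50 -4 -4 W
final -5 -4 N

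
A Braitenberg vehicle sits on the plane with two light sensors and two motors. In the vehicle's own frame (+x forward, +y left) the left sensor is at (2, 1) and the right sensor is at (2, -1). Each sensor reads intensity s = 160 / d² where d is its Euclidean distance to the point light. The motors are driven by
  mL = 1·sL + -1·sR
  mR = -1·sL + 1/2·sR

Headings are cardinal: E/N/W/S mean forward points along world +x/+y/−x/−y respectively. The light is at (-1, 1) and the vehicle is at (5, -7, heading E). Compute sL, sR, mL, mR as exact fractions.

160/113 32/29 1024/3277 -2832/3277

left sensor world pos  = (7, -6); dL² = 113
right sensor world pos = (7, -8); dR² = 145
sL = 160/113 = 160/113
sR = 160/145 = 32/29
mL = 1·sL + -1·sR = 1024/3277
mR = -1·sL + 1/2·sR = -2832/3277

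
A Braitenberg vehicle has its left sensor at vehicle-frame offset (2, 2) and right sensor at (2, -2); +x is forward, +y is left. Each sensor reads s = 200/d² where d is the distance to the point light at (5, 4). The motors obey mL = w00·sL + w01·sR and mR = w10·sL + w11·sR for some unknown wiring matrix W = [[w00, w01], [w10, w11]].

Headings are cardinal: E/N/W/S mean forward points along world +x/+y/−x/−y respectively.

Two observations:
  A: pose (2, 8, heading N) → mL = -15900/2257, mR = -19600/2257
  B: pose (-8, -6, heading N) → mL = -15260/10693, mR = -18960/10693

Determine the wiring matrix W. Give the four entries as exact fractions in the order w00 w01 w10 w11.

obs A: pose=(2,8,N) → sL=200/61, sR=200/37, mL=-15900/2257, mR=-19600/2257
obs B: pose=(-8,-6,N) → sL=200/289, sR=40/37, mL=-15260/10693, mR=-18960/10693
sensor matrix S = [[200/61, 200/37], [200/289, 40/37]]; det S = -128000/652273
solve [mL_A; mL_B] = S·[w00; w01] and [mR_A; mR_B] = S·[w10; w11]:
  w00 = -1/2, w01 = -1, w10 = -1, w11 = -1

-1/2 -1 -1 -1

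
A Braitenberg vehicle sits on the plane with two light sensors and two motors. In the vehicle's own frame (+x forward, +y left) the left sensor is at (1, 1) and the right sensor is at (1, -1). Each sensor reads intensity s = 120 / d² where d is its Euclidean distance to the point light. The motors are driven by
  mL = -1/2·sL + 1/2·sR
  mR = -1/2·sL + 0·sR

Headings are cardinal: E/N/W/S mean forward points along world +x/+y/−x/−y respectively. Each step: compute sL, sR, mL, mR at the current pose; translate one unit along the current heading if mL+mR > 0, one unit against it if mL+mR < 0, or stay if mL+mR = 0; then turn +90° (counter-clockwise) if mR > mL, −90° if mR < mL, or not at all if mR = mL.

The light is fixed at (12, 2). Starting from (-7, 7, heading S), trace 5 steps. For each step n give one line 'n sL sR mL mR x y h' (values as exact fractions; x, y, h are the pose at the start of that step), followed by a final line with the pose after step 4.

0 6/17 15/52 -57/1768 -3/17 -7 7 S
1 24/85 120/449 -288/38165 -12/85 -7 8 W
2 12/41 60/169 216/6929 -6/41 -6 8 N
3 24/65 24/61 48/3965 -12/65 -6 7 E
4 6/17 15/52 -57/1768 -3/17 -7 7 S
final -7 8 W

n=0: pose=(-7,7,S); sL=6/17, sR=15/52; mL=-57/1768, mR=-3/17; mL+mR=-369/1768 → advance -1; mR−mL=-15/104 → turn -1·90°
n=1: pose=(-7,8,W); sL=24/85, sR=120/449; mL=-288/38165, mR=-12/85; mL+mR=-5676/38165 → advance -1; mR−mL=-60/449 → turn -1·90°
n=2: pose=(-6,8,N); sL=12/41, sR=60/169; mL=216/6929, mR=-6/41; mL+mR=-798/6929 → advance -1; mR−mL=-30/169 → turn -1·90°
n=3: pose=(-6,7,E); sL=24/65, sR=24/61; mL=48/3965, mR=-12/65; mL+mR=-684/3965 → advance -1; mR−mL=-12/61 → turn -1·90°
n=4: pose=(-7,7,S); sL=6/17, sR=15/52; mL=-57/1768, mR=-3/17; mL+mR=-369/1768 → advance -1; mR−mL=-15/104 → turn -1·90°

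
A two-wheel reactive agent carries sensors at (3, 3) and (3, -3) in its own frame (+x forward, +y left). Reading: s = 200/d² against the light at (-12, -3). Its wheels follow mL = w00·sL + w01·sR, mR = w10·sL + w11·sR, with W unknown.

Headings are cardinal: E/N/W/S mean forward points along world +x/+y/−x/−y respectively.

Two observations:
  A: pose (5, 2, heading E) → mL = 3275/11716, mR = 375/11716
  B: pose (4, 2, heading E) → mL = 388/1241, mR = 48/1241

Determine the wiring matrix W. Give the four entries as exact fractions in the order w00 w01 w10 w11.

obs A: pose=(5,2,E) → sL=25/58, sR=50/101, mL=3275/11716, mR=375/11716
obs B: pose=(4,2,E) → sL=8/17, sR=40/73, mL=388/1241, mR=48/1241
sensor matrix S = [[25/58, 50/101], [8/17, 40/73]]; det S = 11700/3634889
solve [mL_A; mL_B] = S·[w00; w01] and [mR_A; mR_B] = S·[w10; w11]:
  w00 = -1/2, w01 = 1, w10 = -1/2, w11 = 1/2

-1/2 1 -1/2 1/2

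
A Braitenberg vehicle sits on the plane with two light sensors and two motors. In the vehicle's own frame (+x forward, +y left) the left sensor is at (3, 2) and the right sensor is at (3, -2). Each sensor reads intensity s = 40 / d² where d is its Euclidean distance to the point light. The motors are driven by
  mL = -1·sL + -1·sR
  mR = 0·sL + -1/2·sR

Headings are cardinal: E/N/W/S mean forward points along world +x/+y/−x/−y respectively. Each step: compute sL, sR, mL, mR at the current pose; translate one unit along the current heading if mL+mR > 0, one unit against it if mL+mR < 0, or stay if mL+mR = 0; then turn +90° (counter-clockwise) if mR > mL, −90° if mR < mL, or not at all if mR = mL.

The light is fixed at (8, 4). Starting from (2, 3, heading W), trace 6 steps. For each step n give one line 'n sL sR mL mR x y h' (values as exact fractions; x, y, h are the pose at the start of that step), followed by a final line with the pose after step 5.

n=0: pose=(2,3,W); sL=4/9, sR=20/41; mL=-344/369, mR=-10/41; mL+mR=-434/369 → advance -1; mR−mL=254/369 → turn +1·90°
n=1: pose=(3,3,S); sL=8/5, sR=8/13; mL=-144/65, mR=-4/13; mL+mR=-164/65 → advance -1; mR−mL=124/65 → turn +1·90°
n=2: pose=(3,4,E); sL=5, sR=5; mL=-10, mR=-5/2; mL+mR=-25/2 → advance -1; mR−mL=15/2 → turn +1·90°
n=3: pose=(2,4,N); sL=40/73, sR=8/5; mL=-784/365, mR=-4/5; mL+mR=-1076/365 → advance -1; mR−mL=492/365 → turn +1·90°
n=4: pose=(2,3,W); sL=4/9, sR=20/41; mL=-344/369, mR=-10/41; mL+mR=-434/369 → advance -1; mR−mL=254/369 → turn +1·90°
n=5: pose=(3,3,S); sL=8/5, sR=8/13; mL=-144/65, mR=-4/13; mL+mR=-164/65 → advance -1; mR−mL=124/65 → turn +1·90°

0 4/9 20/41 -344/369 -10/41 2 3 W
1 8/5 8/13 -144/65 -4/13 3 3 S
2 5 5 -10 -5/2 3 4 E
3 40/73 8/5 -784/365 -4/5 2 4 N
4 4/9 20/41 -344/369 -10/41 2 3 W
5 8/5 8/13 -144/65 -4/13 3 3 S
final 3 4 E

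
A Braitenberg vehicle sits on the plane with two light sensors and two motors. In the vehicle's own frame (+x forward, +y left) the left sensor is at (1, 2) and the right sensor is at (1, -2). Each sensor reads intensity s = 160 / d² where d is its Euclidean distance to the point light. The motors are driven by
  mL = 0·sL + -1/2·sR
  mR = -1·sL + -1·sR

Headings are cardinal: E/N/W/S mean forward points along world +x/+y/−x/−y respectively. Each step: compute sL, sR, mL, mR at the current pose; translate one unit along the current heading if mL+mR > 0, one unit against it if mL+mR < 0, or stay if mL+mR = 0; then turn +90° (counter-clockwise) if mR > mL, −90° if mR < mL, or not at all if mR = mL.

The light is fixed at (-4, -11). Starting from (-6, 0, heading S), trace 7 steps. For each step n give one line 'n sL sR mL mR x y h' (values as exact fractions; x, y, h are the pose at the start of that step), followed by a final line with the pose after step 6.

n=0: pose=(-6,0,S); sL=8/5, sR=40/29; mL=-20/29, mR=-432/145; mL+mR=-532/145 → advance -1; mR−mL=-332/145 → turn -1·90°
n=1: pose=(-6,1,W); sL=160/109, sR=32/41; mL=-16/41, mR=-10048/4469; mL+mR=-11792/4469 → advance -1; mR−mL=-8304/4469 → turn -1·90°
n=2: pose=(-5,1,N); sL=80/89, sR=16/17; mL=-8/17, mR=-2784/1513; mL+mR=-3496/1513 → advance -1; mR−mL=-2072/1513 → turn -1·90°
n=3: pose=(-5,0,E); sL=160/169, sR=160/81; mL=-80/81, mR=-40000/13689; mL+mR=-17840/4563 → advance -1; mR−mL=-26480/13689 → turn -1·90°
n=4: pose=(-6,0,S); sL=8/5, sR=40/29; mL=-20/29, mR=-432/145; mL+mR=-532/145 → advance -1; mR−mL=-332/145 → turn -1·90°
n=5: pose=(-6,1,W); sL=160/109, sR=32/41; mL=-16/41, mR=-10048/4469; mL+mR=-11792/4469 → advance -1; mR−mL=-8304/4469 → turn -1·90°
n=6: pose=(-5,1,N); sL=80/89, sR=16/17; mL=-8/17, mR=-2784/1513; mL+mR=-3496/1513 → advance -1; mR−mL=-2072/1513 → turn -1·90°

0 8/5 40/29 -20/29 -432/145 -6 0 S
1 160/109 32/41 -16/41 -10048/4469 -6 1 W
2 80/89 16/17 -8/17 -2784/1513 -5 1 N
3 160/169 160/81 -80/81 -40000/13689 -5 0 E
4 8/5 40/29 -20/29 -432/145 -6 0 S
5 160/109 32/41 -16/41 -10048/4469 -6 1 W
6 80/89 16/17 -8/17 -2784/1513 -5 1 N
final -5 0 E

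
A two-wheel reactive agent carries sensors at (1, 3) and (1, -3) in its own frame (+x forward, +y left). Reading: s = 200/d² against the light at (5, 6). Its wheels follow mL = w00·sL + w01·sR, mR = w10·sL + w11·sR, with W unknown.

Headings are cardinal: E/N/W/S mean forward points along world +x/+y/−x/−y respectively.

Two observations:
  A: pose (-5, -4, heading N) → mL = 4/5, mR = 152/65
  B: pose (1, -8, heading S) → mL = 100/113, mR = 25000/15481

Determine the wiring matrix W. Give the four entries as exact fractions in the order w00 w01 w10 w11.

1 0 1 1

obs A: pose=(-5,-4,N) → sL=4/5, sR=20/13, mL=4/5, mR=152/65
obs B: pose=(1,-8,S) → sL=100/113, sR=100/137, mL=100/113, mR=25000/15481
sensor matrix S = [[4/5, 20/13], [100/113, 100/137]]; det S = -156480/201253
solve [mL_A; mL_B] = S·[w00; w01] and [mR_A; mR_B] = S·[w10; w11]:
  w00 = 1, w01 = 0, w10 = 1, w11 = 1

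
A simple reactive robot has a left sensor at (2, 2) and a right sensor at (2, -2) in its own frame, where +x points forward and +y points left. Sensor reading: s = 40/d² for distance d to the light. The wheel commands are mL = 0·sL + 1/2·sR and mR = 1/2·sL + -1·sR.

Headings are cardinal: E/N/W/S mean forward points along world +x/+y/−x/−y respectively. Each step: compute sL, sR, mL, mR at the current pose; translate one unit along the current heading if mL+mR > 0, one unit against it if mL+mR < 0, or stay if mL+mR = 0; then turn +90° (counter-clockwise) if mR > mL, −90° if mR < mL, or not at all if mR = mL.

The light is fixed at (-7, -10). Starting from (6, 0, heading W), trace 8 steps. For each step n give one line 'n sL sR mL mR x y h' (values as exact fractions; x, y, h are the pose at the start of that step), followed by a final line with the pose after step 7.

n=0: pose=(6,0,W); sL=8/37, sR=8/53; mL=4/53, mR=-84/1961; mL+mR=64/1961 → advance +1; mR−mL=-232/1961 → turn -1·90°
n=1: pose=(5,0,N); sL=10/61, sR=2/17; mL=1/17, mR=-37/1037; mL+mR=24/1037 → advance +1; mR−mL=-98/1037 → turn -1·90°
n=2: pose=(5,1,E); sL=8/73, sR=40/277; mL=20/277, mR=-1812/20221; mL+mR=-352/20221 → advance -1; mR−mL=-3272/20221 → turn -1·90°
n=3: pose=(4,1,S); sL=4/25, sR=20/81; mL=10/81, mR=-338/2025; mL+mR=-88/2025 → advance -1; mR−mL=-196/675 → turn -1·90°
n=4: pose=(4,2,W); sL=40/181, sR=40/277; mL=20/277, mR=-1700/50137; mL+mR=1920/50137 → advance +1; mR−mL=-5320/50137 → turn -1·90°
n=5: pose=(3,2,N); sL=2/13, sR=2/17; mL=1/17, mR=-9/221; mL+mR=4/221 → advance +1; mR−mL=-22/221 → turn -1·90°
n=6: pose=(3,3,E); sL=40/369, sR=8/53; mL=4/53, mR=-1892/19557; mL+mR=-416/19557 → advance -1; mR−mL=-3368/19557 → turn -1·90°
n=7: pose=(2,3,S); sL=20/121, sR=4/17; mL=2/17, mR=-314/2057; mL+mR=-72/2057 → advance -1; mR−mL=-556/2057 → turn -1·90°

0 8/37 8/53 4/53 -84/1961 6 0 W
1 10/61 2/17 1/17 -37/1037 5 0 N
2 8/73 40/277 20/277 -1812/20221 5 1 E
3 4/25 20/81 10/81 -338/2025 4 1 S
4 40/181 40/277 20/277 -1700/50137 4 2 W
5 2/13 2/17 1/17 -9/221 3 2 N
6 40/369 8/53 4/53 -1892/19557 3 3 E
7 20/121 4/17 2/17 -314/2057 2 3 S
final 2 4 W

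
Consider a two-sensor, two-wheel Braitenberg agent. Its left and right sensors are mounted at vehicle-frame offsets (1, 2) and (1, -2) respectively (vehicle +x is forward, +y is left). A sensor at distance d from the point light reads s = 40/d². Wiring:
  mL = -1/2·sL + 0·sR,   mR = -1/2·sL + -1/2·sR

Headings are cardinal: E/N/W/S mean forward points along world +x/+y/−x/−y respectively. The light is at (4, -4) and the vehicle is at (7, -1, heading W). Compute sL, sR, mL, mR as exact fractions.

8 40/29 -4 -136/29

left sensor world pos  = (6, -3); dL² = 5
right sensor world pos = (6, 1); dR² = 29
sL = 40/5 = 8
sR = 40/29 = 40/29
mL = -1/2·sL + 0·sR = -4
mR = -1/2·sL + -1/2·sR = -136/29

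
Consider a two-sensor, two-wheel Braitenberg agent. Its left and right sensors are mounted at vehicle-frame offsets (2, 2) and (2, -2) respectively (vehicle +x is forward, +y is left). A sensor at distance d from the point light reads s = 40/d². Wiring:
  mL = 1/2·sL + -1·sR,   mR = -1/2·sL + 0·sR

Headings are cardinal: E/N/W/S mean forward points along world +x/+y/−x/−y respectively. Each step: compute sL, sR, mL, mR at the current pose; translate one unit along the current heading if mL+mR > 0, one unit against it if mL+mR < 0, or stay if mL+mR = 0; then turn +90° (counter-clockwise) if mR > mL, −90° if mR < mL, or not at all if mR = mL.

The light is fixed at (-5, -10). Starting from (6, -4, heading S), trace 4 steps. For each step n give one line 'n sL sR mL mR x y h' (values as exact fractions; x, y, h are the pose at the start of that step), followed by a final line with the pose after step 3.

n=0: pose=(6,-4,S); sL=8/37, sR=40/97; mL=-1092/3589, mR=-4/37; mL+mR=-40/97 → advance -1; mR−mL=704/3589 → turn +1·90°
n=1: pose=(6,-3,E); sL=4/25, sR=20/97; mL=-306/2425, mR=-2/25; mL+mR=-20/97 → advance -1; mR−mL=112/2425 → turn +1·90°
n=2: pose=(5,-3,N); sL=8/29, sR=8/45; mL=-52/1305, mR=-4/29; mL+mR=-8/45 → advance -1; mR−mL=-128/1305 → turn -1·90°
n=3: pose=(5,-4,E); sL=5/26, sR=1/4; mL=-2/13, mR=-5/52; mL+mR=-1/4 → advance -1; mR−mL=3/52 → turn +1·90°

0 8/37 40/97 -1092/3589 -4/37 6 -4 S
1 4/25 20/97 -306/2425 -2/25 6 -3 E
2 8/29 8/45 -52/1305 -4/29 5 -3 N
3 5/26 1/4 -2/13 -5/52 5 -4 E
final 4 -4 N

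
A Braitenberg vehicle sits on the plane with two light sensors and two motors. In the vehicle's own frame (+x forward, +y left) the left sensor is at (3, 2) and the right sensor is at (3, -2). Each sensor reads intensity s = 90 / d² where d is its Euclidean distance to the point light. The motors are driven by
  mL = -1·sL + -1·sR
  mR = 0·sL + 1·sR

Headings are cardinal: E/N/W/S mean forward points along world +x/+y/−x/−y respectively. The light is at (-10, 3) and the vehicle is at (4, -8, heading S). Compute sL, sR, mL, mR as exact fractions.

45/226 9/34 -891/1921 9/34

left sensor world pos  = (6, -11); dL² = 452
right sensor world pos = (2, -11); dR² = 340
sL = 90/452 = 45/226
sR = 90/340 = 9/34
mL = -1·sL + -1·sR = -891/1921
mR = 0·sL + 1·sR = 9/34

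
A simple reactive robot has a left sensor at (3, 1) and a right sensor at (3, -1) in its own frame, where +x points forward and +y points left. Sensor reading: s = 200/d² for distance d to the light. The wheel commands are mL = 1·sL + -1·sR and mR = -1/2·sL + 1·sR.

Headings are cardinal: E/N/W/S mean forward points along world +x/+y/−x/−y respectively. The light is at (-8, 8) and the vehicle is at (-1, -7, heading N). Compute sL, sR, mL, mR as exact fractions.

left sensor world pos  = (-2, -4); dL² = 180
right sensor world pos = (0, -4); dR² = 208
sL = 200/180 = 10/9
sR = 200/208 = 25/26
mL = 1·sL + -1·sR = 35/234
mR = -1/2·sL + 1·sR = 95/234

10/9 25/26 35/234 95/234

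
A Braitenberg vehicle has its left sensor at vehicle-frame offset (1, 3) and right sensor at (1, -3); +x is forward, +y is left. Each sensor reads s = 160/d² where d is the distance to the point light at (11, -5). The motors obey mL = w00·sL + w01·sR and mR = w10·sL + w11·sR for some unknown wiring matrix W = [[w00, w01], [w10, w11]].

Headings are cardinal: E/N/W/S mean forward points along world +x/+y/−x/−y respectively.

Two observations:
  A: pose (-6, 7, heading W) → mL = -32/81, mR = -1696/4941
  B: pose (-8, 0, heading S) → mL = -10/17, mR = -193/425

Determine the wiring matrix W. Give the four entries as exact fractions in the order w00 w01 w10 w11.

-1 0 -1/2 -1/2

obs A: pose=(-6,7,W) → sL=32/81, sR=160/549, mL=-32/81, mR=-1696/4941
obs B: pose=(-8,0,S) → sL=10/17, sR=8/25, mL=-10/17, mR=-193/425
sensor matrix S = [[32/81, 160/549], [10/17, 8/25]]; det S = -94528/2099925
solve [mL_A; mL_B] = S·[w00; w01] and [mR_A; mR_B] = S·[w10; w11]:
  w00 = -1, w01 = 0, w10 = -1/2, w11 = -1/2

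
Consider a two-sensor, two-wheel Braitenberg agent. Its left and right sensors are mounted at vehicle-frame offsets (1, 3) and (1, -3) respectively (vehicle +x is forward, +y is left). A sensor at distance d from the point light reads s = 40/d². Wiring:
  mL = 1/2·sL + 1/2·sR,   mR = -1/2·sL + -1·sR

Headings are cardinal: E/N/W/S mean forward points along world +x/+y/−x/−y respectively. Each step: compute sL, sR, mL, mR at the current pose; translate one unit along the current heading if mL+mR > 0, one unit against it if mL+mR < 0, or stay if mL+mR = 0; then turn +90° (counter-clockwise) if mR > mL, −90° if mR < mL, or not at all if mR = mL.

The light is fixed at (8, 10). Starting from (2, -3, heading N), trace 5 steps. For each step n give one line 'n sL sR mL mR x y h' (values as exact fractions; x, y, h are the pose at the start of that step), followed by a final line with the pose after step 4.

0 8/45 40/153 56/255 -268/765 2 -3 N
1 20/73 20/157 2300/11461 -3030/11461 2 -4 E
2 40/241 8/65 2264/15665 -3228/15665 1 -4 S
3 1/8 10/41 121/656 -201/656 1 -3 W
4 8/45 40/153 56/255 -268/765 2 -3 N
final 2 -4 E

n=0: pose=(2,-3,N); sL=8/45, sR=40/153; mL=56/255, mR=-268/765; mL+mR=-20/153 → advance -1; mR−mL=-436/765 → turn -1·90°
n=1: pose=(2,-4,E); sL=20/73, sR=20/157; mL=2300/11461, mR=-3030/11461; mL+mR=-10/157 → advance -1; mR−mL=-5330/11461 → turn -1·90°
n=2: pose=(1,-4,S); sL=40/241, sR=8/65; mL=2264/15665, mR=-3228/15665; mL+mR=-4/65 → advance -1; mR−mL=-5492/15665 → turn -1·90°
n=3: pose=(1,-3,W); sL=1/8, sR=10/41; mL=121/656, mR=-201/656; mL+mR=-5/41 → advance -1; mR−mL=-161/328 → turn -1·90°
n=4: pose=(2,-3,N); sL=8/45, sR=40/153; mL=56/255, mR=-268/765; mL+mR=-20/153 → advance -1; mR−mL=-436/765 → turn -1·90°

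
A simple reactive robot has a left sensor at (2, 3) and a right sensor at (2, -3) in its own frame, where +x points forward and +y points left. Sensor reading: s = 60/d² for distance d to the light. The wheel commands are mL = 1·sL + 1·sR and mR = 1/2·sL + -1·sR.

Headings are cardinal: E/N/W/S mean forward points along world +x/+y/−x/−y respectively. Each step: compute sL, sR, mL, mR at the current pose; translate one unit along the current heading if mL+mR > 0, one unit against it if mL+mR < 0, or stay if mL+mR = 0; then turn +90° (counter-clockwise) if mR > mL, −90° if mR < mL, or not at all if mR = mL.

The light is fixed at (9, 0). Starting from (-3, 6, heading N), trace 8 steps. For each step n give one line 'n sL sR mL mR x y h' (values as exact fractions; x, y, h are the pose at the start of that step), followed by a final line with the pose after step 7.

0 60/289 12/29 5208/8381 -2598/8381 -3 6 N
1 3/10 15/29 237/290 -213/580 -3 7 E
2 60/89 60/221 18600/19669 1290/19669 -2 7 S
3 30/89 6/25 1284/2225 -159/2225 -2 6 W
4 60/289 12/29 5208/8381 -2598/8381 -3 6 N
5 3/10 15/29 237/290 -213/580 -3 7 E
6 60/89 60/221 18600/19669 1290/19669 -2 7 S
7 30/89 6/25 1284/2225 -159/2225 -2 6 W
final -3 6 N

n=0: pose=(-3,6,N); sL=60/289, sR=12/29; mL=5208/8381, mR=-2598/8381; mL+mR=90/289 → advance +1; mR−mL=-7806/8381 → turn -1·90°
n=1: pose=(-3,7,E); sL=3/10, sR=15/29; mL=237/290, mR=-213/580; mL+mR=9/20 → advance +1; mR−mL=-687/580 → turn -1·90°
n=2: pose=(-2,7,S); sL=60/89, sR=60/221; mL=18600/19669, mR=1290/19669; mL+mR=90/89 → advance +1; mR−mL=-17310/19669 → turn -1·90°
n=3: pose=(-2,6,W); sL=30/89, sR=6/25; mL=1284/2225, mR=-159/2225; mL+mR=45/89 → advance +1; mR−mL=-1443/2225 → turn -1·90°
n=4: pose=(-3,6,N); sL=60/289, sR=12/29; mL=5208/8381, mR=-2598/8381; mL+mR=90/289 → advance +1; mR−mL=-7806/8381 → turn -1·90°
n=5: pose=(-3,7,E); sL=3/10, sR=15/29; mL=237/290, mR=-213/580; mL+mR=9/20 → advance +1; mR−mL=-687/580 → turn -1·90°
n=6: pose=(-2,7,S); sL=60/89, sR=60/221; mL=18600/19669, mR=1290/19669; mL+mR=90/89 → advance +1; mR−mL=-17310/19669 → turn -1·90°
n=7: pose=(-2,6,W); sL=30/89, sR=6/25; mL=1284/2225, mR=-159/2225; mL+mR=45/89 → advance +1; mR−mL=-1443/2225 → turn -1·90°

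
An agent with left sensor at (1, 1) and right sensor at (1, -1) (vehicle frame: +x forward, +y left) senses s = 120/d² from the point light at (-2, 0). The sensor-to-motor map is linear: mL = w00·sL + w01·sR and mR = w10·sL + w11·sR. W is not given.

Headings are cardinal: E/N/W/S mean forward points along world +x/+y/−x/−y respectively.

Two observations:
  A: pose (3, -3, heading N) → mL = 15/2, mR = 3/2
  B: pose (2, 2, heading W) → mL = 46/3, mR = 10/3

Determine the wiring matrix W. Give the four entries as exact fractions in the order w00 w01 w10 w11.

obs A: pose=(3,-3,N) → sL=6, sR=3, mL=15/2, mR=3/2
obs B: pose=(2,2,W) → sL=12, sR=20/3, mL=46/3, mR=10/3
sensor matrix S = [[6, 3], [12, 20/3]]; det S = 4
solve [mL_A; mL_B] = S·[w00; w01] and [mR_A; mR_B] = S·[w10; w11]:
  w00 = 1, w01 = 1/2, w10 = 0, w11 = 1/2

1 1/2 0 1/2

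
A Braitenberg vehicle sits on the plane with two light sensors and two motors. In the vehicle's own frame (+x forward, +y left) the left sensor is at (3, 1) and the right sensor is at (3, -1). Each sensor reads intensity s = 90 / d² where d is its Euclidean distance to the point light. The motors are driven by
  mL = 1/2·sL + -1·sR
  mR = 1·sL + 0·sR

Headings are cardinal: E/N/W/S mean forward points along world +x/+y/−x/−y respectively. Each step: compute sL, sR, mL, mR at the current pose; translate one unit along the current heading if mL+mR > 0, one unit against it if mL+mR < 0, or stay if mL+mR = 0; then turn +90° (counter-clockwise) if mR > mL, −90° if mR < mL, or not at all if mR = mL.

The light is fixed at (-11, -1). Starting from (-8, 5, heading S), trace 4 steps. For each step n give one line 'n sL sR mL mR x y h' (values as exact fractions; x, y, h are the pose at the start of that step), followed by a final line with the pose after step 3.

0 18/5 90/13 -333/65 18/5 -8 5 S
1 9/10 5/4 -4/5 9/10 -8 6 E
2 90/109 18/25 -837/2725 90/109 -7 6 N
3 9/5 45/41 -81/410 9/5 -7 7 W
final -8 7 S

n=0: pose=(-8,5,S); sL=18/5, sR=90/13; mL=-333/65, mR=18/5; mL+mR=-99/65 → advance -1; mR−mL=567/65 → turn +1·90°
n=1: pose=(-8,6,E); sL=9/10, sR=5/4; mL=-4/5, mR=9/10; mL+mR=1/10 → advance +1; mR−mL=17/10 → turn +1·90°
n=2: pose=(-7,6,N); sL=90/109, sR=18/25; mL=-837/2725, mR=90/109; mL+mR=1413/2725 → advance +1; mR−mL=3087/2725 → turn +1·90°
n=3: pose=(-7,7,W); sL=9/5, sR=45/41; mL=-81/410, mR=9/5; mL+mR=657/410 → advance +1; mR−mL=819/410 → turn +1·90°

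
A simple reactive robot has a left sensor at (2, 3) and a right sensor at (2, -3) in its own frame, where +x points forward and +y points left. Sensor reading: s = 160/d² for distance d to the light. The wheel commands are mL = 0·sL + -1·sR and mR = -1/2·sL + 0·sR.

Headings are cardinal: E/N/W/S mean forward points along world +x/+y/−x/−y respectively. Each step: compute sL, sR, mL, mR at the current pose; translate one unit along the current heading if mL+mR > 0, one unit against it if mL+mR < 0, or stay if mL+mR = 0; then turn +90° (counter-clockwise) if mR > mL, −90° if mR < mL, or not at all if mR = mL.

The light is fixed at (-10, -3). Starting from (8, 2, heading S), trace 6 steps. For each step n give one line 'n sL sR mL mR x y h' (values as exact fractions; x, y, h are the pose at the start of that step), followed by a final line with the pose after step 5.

0 16/45 80/117 -80/117 -8/45 8 2 S
1 160/481 160/409 -160/409 -80/481 8 3 E
2 8/13 10/29 -10/29 -4/13 7 3 N
3 160/229 160/289 -160/289 -80/229 7 2 W
4 16/45 80/117 -80/117 -8/45 8 2 S
5 160/481 160/409 -160/409 -80/481 8 3 E
final 7 3 N

n=0: pose=(8,2,S); sL=16/45, sR=80/117; mL=-80/117, mR=-8/45; mL+mR=-56/65 → advance -1; mR−mL=296/585 → turn +1·90°
n=1: pose=(8,3,E); sL=160/481, sR=160/409; mL=-160/409, mR=-80/481; mL+mR=-109680/196729 → advance -1; mR−mL=44240/196729 → turn +1·90°
n=2: pose=(7,3,N); sL=8/13, sR=10/29; mL=-10/29, mR=-4/13; mL+mR=-246/377 → advance -1; mR−mL=14/377 → turn +1·90°
n=3: pose=(7,2,W); sL=160/229, sR=160/289; mL=-160/289, mR=-80/229; mL+mR=-59760/66181 → advance -1; mR−mL=13520/66181 → turn +1·90°
n=4: pose=(8,2,S); sL=16/45, sR=80/117; mL=-80/117, mR=-8/45; mL+mR=-56/65 → advance -1; mR−mL=296/585 → turn +1·90°
n=5: pose=(8,3,E); sL=160/481, sR=160/409; mL=-160/409, mR=-80/481; mL+mR=-109680/196729 → advance -1; mR−mL=44240/196729 → turn +1·90°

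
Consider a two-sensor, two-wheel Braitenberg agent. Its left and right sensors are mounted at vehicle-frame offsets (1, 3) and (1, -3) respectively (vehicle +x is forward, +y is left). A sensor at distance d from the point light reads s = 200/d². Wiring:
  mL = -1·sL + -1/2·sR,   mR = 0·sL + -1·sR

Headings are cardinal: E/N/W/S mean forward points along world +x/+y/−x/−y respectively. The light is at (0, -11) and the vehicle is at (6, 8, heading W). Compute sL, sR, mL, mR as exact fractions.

left sensor world pos  = (5, 5); dL² = 281
right sensor world pos = (5, 11); dR² = 509
sL = 200/281 = 200/281
sR = 200/509 = 200/509
mL = -1·sL + -1/2·sR = -129900/143029
mR = 0·sL + -1·sR = -200/509

200/281 200/509 -129900/143029 -200/509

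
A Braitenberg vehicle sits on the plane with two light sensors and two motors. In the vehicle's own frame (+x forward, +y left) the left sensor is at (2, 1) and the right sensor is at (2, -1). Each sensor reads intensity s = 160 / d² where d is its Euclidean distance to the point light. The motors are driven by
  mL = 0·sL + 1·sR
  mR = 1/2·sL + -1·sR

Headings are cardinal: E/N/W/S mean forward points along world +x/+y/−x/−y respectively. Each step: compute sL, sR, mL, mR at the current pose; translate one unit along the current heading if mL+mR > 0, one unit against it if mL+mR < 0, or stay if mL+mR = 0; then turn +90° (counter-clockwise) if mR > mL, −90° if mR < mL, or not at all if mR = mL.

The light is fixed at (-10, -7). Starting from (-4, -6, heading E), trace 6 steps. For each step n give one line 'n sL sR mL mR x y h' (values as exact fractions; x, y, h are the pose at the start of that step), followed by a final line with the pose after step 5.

n=0: pose=(-4,-6,E); sL=40/17, sR=5/2; mL=5/2, mR=-45/34; mL+mR=20/17 → advance +1; mR−mL=-65/17 → turn -1·90°
n=1: pose=(-3,-6,S); sL=32/13, sR=160/37; mL=160/37, mR=-1488/481; mL+mR=16/13 → advance +1; mR−mL=-3568/481 → turn -1·90°
n=2: pose=(-3,-7,W); sL=80/13, sR=80/13; mL=80/13, mR=-40/13; mL+mR=40/13 → advance +1; mR−mL=-120/13 → turn -1·90°
n=3: pose=(-4,-7,N); sL=160/29, sR=160/53; mL=160/53, mR=-400/1537; mL+mR=80/29 → advance +1; mR−mL=-5040/1537 → turn -1·90°
n=4: pose=(-4,-6,E); sL=40/17, sR=5/2; mL=5/2, mR=-45/34; mL+mR=20/17 → advance +1; mR−mL=-65/17 → turn -1·90°
n=5: pose=(-3,-6,S); sL=32/13, sR=160/37; mL=160/37, mR=-1488/481; mL+mR=16/13 → advance +1; mR−mL=-3568/481 → turn -1·90°

0 40/17 5/2 5/2 -45/34 -4 -6 E
1 32/13 160/37 160/37 -1488/481 -3 -6 S
2 80/13 80/13 80/13 -40/13 -3 -7 W
3 160/29 160/53 160/53 -400/1537 -4 -7 N
4 40/17 5/2 5/2 -45/34 -4 -6 E
5 32/13 160/37 160/37 -1488/481 -3 -6 S
final -3 -7 W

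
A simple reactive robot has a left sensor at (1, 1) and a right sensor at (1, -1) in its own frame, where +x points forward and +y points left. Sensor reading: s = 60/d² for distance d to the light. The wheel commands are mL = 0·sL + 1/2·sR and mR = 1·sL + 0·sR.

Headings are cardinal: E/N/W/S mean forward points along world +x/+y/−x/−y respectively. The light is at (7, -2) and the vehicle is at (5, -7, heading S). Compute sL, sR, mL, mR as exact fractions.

left sensor world pos  = (6, -8); dL² = 37
right sensor world pos = (4, -8); dR² = 45
sL = 60/37 = 60/37
sR = 60/45 = 4/3
mL = 0·sL + 1/2·sR = 2/3
mR = 1·sL + 0·sR = 60/37

60/37 4/3 2/3 60/37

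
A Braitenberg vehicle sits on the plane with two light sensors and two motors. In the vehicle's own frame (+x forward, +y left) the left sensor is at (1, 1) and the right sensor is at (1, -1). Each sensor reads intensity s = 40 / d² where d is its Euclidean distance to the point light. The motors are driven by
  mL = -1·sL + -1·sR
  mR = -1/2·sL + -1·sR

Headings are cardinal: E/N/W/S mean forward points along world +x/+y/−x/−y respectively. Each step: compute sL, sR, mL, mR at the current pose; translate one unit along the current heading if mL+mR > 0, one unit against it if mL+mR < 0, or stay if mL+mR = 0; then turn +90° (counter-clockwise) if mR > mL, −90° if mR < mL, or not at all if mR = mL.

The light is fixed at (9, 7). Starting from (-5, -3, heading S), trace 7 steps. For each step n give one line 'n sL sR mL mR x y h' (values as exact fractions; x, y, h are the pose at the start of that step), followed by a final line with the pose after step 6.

0 4/29 20/173 -1272/5017 -926/5017 -5 -3 S
1 40/233 40/269 -20080/62677 -14700/62677 -5 -2 E
2 1/8 2/13 -29/104 -45/208 -6 -2 N
3 40/377 40/337 -28560/127049 -21820/127049 -6 -3 W
4 4/29 20/173 -1272/5017 -926/5017 -5 -3 S
5 40/233 40/269 -20080/62677 -14700/62677 -5 -2 E
6 1/8 2/13 -29/104 -45/208 -6 -2 N
final -6 -3 W

n=0: pose=(-5,-3,S); sL=4/29, sR=20/173; mL=-1272/5017, mR=-926/5017; mL+mR=-2198/5017 → advance -1; mR−mL=2/29 → turn +1·90°
n=1: pose=(-5,-2,E); sL=40/233, sR=40/269; mL=-20080/62677, mR=-14700/62677; mL+mR=-34780/62677 → advance -1; mR−mL=20/233 → turn +1·90°
n=2: pose=(-6,-2,N); sL=1/8, sR=2/13; mL=-29/104, mR=-45/208; mL+mR=-103/208 → advance -1; mR−mL=1/16 → turn +1·90°
n=3: pose=(-6,-3,W); sL=40/377, sR=40/337; mL=-28560/127049, mR=-21820/127049; mL+mR=-50380/127049 → advance -1; mR−mL=20/377 → turn +1·90°
n=4: pose=(-5,-3,S); sL=4/29, sR=20/173; mL=-1272/5017, mR=-926/5017; mL+mR=-2198/5017 → advance -1; mR−mL=2/29 → turn +1·90°
n=5: pose=(-5,-2,E); sL=40/233, sR=40/269; mL=-20080/62677, mR=-14700/62677; mL+mR=-34780/62677 → advance -1; mR−mL=20/233 → turn +1·90°
n=6: pose=(-6,-2,N); sL=1/8, sR=2/13; mL=-29/104, mR=-45/208; mL+mR=-103/208 → advance -1; mR−mL=1/16 → turn +1·90°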